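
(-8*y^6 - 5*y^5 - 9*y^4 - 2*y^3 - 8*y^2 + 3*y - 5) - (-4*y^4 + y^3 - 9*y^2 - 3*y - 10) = -8*y^6 - 5*y^5 - 5*y^4 - 3*y^3 + y^2 + 6*y + 5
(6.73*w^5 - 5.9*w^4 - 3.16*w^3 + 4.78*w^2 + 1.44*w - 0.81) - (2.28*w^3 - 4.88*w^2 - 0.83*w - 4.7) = 6.73*w^5 - 5.9*w^4 - 5.44*w^3 + 9.66*w^2 + 2.27*w + 3.89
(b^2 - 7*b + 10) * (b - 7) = b^3 - 14*b^2 + 59*b - 70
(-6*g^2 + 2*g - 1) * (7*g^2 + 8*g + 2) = -42*g^4 - 34*g^3 - 3*g^2 - 4*g - 2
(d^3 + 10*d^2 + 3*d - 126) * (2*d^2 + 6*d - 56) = 2*d^5 + 26*d^4 + 10*d^3 - 794*d^2 - 924*d + 7056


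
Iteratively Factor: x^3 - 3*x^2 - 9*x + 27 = (x + 3)*(x^2 - 6*x + 9) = (x - 3)*(x + 3)*(x - 3)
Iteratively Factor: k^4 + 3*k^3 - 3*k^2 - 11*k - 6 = (k + 1)*(k^3 + 2*k^2 - 5*k - 6) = (k + 1)^2*(k^2 + k - 6) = (k - 2)*(k + 1)^2*(k + 3)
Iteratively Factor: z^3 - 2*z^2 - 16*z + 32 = (z - 4)*(z^2 + 2*z - 8) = (z - 4)*(z + 4)*(z - 2)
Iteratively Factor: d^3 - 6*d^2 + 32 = (d - 4)*(d^2 - 2*d - 8) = (d - 4)*(d + 2)*(d - 4)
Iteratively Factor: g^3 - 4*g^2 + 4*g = (g - 2)*(g^2 - 2*g) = g*(g - 2)*(g - 2)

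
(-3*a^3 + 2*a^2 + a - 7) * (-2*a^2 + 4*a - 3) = 6*a^5 - 16*a^4 + 15*a^3 + 12*a^2 - 31*a + 21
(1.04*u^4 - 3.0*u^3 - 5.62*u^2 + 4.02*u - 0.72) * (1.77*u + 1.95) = 1.8408*u^5 - 3.282*u^4 - 15.7974*u^3 - 3.8436*u^2 + 6.5646*u - 1.404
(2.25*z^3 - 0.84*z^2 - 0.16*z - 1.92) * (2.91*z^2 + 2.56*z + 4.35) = 6.5475*z^5 + 3.3156*z^4 + 7.1715*z^3 - 9.6508*z^2 - 5.6112*z - 8.352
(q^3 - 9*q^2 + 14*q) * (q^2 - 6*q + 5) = q^5 - 15*q^4 + 73*q^3 - 129*q^2 + 70*q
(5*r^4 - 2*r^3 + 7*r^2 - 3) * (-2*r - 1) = -10*r^5 - r^4 - 12*r^3 - 7*r^2 + 6*r + 3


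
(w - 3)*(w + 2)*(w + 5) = w^3 + 4*w^2 - 11*w - 30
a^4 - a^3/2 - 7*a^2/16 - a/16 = a*(a - 1)*(a + 1/4)^2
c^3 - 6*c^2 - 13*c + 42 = (c - 7)*(c - 2)*(c + 3)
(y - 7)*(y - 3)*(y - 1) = y^3 - 11*y^2 + 31*y - 21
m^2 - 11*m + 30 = (m - 6)*(m - 5)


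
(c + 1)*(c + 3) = c^2 + 4*c + 3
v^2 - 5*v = v*(v - 5)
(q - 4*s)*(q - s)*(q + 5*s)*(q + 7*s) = q^4 + 7*q^3*s - 21*q^2*s^2 - 127*q*s^3 + 140*s^4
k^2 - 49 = (k - 7)*(k + 7)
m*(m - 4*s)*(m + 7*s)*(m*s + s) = m^4*s + 3*m^3*s^2 + m^3*s - 28*m^2*s^3 + 3*m^2*s^2 - 28*m*s^3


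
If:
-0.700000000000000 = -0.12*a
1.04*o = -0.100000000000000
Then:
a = 5.83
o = -0.10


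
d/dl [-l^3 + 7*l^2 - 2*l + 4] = -3*l^2 + 14*l - 2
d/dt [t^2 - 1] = 2*t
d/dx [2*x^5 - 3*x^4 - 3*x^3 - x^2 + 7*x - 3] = 10*x^4 - 12*x^3 - 9*x^2 - 2*x + 7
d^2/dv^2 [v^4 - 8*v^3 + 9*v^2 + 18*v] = 12*v^2 - 48*v + 18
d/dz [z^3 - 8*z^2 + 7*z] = 3*z^2 - 16*z + 7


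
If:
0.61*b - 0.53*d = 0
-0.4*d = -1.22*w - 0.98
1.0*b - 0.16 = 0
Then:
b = 0.16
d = 0.18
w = -0.74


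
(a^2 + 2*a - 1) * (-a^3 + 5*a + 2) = -a^5 - 2*a^4 + 6*a^3 + 12*a^2 - a - 2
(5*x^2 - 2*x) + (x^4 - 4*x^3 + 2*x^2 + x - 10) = x^4 - 4*x^3 + 7*x^2 - x - 10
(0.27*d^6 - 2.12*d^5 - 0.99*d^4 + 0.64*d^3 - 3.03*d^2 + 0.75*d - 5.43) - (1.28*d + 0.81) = 0.27*d^6 - 2.12*d^5 - 0.99*d^4 + 0.64*d^3 - 3.03*d^2 - 0.53*d - 6.24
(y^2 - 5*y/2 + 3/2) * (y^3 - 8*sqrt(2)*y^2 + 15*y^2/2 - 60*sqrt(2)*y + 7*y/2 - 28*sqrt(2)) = y^5 - 8*sqrt(2)*y^4 + 5*y^4 - 40*sqrt(2)*y^3 - 55*y^3/4 + 5*y^2/2 + 110*sqrt(2)*y^2 - 20*sqrt(2)*y + 21*y/4 - 42*sqrt(2)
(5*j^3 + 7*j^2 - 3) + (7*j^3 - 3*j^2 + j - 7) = 12*j^3 + 4*j^2 + j - 10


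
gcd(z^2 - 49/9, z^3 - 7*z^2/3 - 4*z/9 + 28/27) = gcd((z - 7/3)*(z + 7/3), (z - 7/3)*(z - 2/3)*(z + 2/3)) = z - 7/3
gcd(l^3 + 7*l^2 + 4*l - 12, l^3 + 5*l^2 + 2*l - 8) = l^2 + l - 2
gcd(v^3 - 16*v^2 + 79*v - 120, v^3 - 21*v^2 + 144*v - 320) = v^2 - 13*v + 40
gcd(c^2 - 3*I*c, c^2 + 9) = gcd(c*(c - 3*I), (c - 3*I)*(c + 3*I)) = c - 3*I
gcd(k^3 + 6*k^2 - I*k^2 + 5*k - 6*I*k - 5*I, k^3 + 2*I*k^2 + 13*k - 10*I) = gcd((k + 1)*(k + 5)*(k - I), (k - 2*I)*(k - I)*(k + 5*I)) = k - I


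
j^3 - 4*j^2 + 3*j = j*(j - 3)*(j - 1)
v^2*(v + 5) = v^3 + 5*v^2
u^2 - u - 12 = (u - 4)*(u + 3)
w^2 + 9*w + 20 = (w + 4)*(w + 5)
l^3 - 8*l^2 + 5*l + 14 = (l - 7)*(l - 2)*(l + 1)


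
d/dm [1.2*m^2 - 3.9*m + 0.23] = 2.4*m - 3.9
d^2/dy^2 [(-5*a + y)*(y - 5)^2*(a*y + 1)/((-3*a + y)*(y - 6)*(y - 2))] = 2*(135*a^4*y^3 - 3240*a^4*y^2 + 21060*a^4*y - 43200*a^4 - 6*a^3*y^6 + 144*a^3*y^5 - 1503*a^3*y^4 + 9858*a^3*y^3 - 39879*a^3*y^2 + 79920*a^3*y - 43380*a^3 + 4*a^2*y^6 - 51*a^2*y^5 - 258*a^2*y^4 + 5017*a^2*y^3 - 19872*a^2*y^2 + 24588*a^2*y - 5760*a^2 - 5*a*y^6 + 150*a*y^5 - 1527*a*y^4 + 7168*a*y^3 - 15756*a*y^2 + 14400*a*y - 7200*a - 2*y^6 + 39*y^5 - 240*y^4 + 484*y^3)/(-27*a^3*y^6 + 648*a^3*y^5 - 6156*a^3*y^4 + 29376*a^3*y^3 - 73872*a^3*y^2 + 93312*a^3*y - 46656*a^3 + 27*a^2*y^7 - 648*a^2*y^6 + 6156*a^2*y^5 - 29376*a^2*y^4 + 73872*a^2*y^3 - 93312*a^2*y^2 + 46656*a^2*y - 9*a*y^8 + 216*a*y^7 - 2052*a*y^6 + 9792*a*y^5 - 24624*a*y^4 + 31104*a*y^3 - 15552*a*y^2 + y^9 - 24*y^8 + 228*y^7 - 1088*y^6 + 2736*y^5 - 3456*y^4 + 1728*y^3)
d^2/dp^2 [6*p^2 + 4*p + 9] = 12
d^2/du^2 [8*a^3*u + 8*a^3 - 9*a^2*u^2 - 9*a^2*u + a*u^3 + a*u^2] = 2*a*(-9*a + 3*u + 1)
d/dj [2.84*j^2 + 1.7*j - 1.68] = 5.68*j + 1.7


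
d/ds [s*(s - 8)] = 2*s - 8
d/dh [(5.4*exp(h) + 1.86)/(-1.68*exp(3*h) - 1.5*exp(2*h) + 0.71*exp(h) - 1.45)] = (18.144*exp(3*h) + 17.4744*exp(2*h) + 5.58*exp(h) - 9.1506)*exp(h)/(2.8224*exp(6*h) + 5.04*exp(5*h) - 0.1356*exp(4*h) + 2.742*exp(3*h) + 4.8541*exp(2*h) - 2.059*exp(h) + 2.1025)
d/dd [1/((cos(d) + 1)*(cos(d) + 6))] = (2*cos(d) + 7)*sin(d)/((cos(d) + 1)^2*(cos(d) + 6)^2)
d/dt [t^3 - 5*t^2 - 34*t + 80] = 3*t^2 - 10*t - 34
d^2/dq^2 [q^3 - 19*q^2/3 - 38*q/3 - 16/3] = 6*q - 38/3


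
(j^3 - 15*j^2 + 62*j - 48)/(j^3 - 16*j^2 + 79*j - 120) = (j^2 - 7*j + 6)/(j^2 - 8*j + 15)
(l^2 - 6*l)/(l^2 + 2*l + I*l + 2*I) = l*(l - 6)/(l^2 + l*(2 + I) + 2*I)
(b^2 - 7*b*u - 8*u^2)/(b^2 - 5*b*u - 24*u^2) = (b + u)/(b + 3*u)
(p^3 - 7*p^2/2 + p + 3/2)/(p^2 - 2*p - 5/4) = 2*(p^2 - 4*p + 3)/(2*p - 5)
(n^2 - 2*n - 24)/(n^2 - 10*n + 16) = (n^2 - 2*n - 24)/(n^2 - 10*n + 16)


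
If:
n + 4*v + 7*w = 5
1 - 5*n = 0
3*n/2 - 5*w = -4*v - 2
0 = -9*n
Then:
No Solution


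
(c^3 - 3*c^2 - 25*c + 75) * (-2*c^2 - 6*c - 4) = -2*c^5 + 64*c^3 + 12*c^2 - 350*c - 300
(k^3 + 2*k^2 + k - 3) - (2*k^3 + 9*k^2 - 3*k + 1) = -k^3 - 7*k^2 + 4*k - 4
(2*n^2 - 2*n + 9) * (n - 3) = 2*n^3 - 8*n^2 + 15*n - 27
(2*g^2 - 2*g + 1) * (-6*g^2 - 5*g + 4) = -12*g^4 + 2*g^3 + 12*g^2 - 13*g + 4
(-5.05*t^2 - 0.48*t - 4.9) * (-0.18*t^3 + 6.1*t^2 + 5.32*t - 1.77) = 0.909*t^5 - 30.7186*t^4 - 28.912*t^3 - 23.5051*t^2 - 25.2184*t + 8.673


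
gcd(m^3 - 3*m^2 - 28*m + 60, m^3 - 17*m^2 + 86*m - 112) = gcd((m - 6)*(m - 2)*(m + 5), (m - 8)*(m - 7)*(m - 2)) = m - 2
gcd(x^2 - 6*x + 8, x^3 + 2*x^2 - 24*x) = x - 4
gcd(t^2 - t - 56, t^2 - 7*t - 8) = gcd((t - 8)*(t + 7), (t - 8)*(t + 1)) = t - 8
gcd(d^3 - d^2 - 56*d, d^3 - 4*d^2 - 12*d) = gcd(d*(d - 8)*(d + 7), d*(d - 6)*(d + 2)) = d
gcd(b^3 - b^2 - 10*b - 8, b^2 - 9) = 1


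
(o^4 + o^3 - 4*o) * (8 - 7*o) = -7*o^5 + o^4 + 8*o^3 + 28*o^2 - 32*o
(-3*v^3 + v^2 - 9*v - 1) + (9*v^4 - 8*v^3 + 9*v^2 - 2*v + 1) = 9*v^4 - 11*v^3 + 10*v^2 - 11*v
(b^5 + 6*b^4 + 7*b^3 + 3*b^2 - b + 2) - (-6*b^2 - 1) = b^5 + 6*b^4 + 7*b^3 + 9*b^2 - b + 3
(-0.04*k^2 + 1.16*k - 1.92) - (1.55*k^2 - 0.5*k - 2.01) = -1.59*k^2 + 1.66*k + 0.0899999999999999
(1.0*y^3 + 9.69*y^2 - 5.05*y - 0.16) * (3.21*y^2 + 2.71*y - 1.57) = 3.21*y^5 + 33.8149*y^4 + 8.4794*y^3 - 29.4124*y^2 + 7.4949*y + 0.2512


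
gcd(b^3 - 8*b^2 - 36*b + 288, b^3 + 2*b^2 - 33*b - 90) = b - 6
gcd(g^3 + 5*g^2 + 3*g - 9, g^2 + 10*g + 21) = g + 3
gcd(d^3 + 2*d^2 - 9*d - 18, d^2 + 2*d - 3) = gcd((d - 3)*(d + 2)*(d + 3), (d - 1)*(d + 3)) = d + 3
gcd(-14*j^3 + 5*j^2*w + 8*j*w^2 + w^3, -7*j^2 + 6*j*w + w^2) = -7*j^2 + 6*j*w + w^2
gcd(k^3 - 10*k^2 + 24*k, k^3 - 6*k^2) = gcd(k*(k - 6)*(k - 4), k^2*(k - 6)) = k^2 - 6*k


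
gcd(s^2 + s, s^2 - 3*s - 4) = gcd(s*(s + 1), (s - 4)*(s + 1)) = s + 1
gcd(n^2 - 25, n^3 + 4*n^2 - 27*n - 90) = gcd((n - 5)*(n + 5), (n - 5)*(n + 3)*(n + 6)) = n - 5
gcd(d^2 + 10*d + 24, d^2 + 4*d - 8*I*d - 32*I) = d + 4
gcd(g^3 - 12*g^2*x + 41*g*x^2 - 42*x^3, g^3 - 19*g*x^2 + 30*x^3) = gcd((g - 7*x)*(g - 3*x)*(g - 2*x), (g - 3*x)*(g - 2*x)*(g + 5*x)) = g^2 - 5*g*x + 6*x^2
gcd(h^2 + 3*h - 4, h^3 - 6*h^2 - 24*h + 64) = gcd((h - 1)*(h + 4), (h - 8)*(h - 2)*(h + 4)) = h + 4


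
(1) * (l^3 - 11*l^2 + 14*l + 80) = l^3 - 11*l^2 + 14*l + 80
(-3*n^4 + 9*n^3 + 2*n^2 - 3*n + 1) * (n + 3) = -3*n^5 + 29*n^3 + 3*n^2 - 8*n + 3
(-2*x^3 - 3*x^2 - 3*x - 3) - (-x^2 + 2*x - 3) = -2*x^3 - 2*x^2 - 5*x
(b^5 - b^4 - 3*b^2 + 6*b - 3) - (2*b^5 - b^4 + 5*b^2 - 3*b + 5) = -b^5 - 8*b^2 + 9*b - 8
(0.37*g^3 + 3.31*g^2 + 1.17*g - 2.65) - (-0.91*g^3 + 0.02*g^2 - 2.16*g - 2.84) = 1.28*g^3 + 3.29*g^2 + 3.33*g + 0.19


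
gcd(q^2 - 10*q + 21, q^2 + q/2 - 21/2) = q - 3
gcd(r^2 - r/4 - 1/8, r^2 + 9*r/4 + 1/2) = r + 1/4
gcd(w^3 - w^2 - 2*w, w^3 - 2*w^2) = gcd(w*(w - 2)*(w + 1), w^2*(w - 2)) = w^2 - 2*w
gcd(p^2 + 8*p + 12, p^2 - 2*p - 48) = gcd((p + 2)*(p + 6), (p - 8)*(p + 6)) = p + 6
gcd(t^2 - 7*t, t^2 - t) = t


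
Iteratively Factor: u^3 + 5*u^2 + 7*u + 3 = (u + 1)*(u^2 + 4*u + 3) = (u + 1)*(u + 3)*(u + 1)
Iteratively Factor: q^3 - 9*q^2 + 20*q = (q)*(q^2 - 9*q + 20) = q*(q - 4)*(q - 5)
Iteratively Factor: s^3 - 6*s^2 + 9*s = (s - 3)*(s^2 - 3*s) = s*(s - 3)*(s - 3)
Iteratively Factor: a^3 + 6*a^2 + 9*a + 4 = (a + 4)*(a^2 + 2*a + 1) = (a + 1)*(a + 4)*(a + 1)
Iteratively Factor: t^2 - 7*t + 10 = (t - 2)*(t - 5)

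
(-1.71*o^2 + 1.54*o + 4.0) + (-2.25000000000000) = -1.71*o^2 + 1.54*o + 1.75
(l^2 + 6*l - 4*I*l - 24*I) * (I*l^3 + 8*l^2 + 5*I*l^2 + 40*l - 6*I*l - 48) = I*l^5 + 12*l^4 + 11*I*l^4 + 132*l^3 - 8*I*l^3 + 288*l^2 - 388*I*l^2 - 432*l - 768*I*l + 1152*I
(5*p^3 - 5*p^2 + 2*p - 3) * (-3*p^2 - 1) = -15*p^5 + 15*p^4 - 11*p^3 + 14*p^2 - 2*p + 3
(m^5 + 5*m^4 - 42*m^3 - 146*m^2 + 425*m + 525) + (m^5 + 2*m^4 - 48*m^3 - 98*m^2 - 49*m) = 2*m^5 + 7*m^4 - 90*m^3 - 244*m^2 + 376*m + 525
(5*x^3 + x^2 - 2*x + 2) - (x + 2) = 5*x^3 + x^2 - 3*x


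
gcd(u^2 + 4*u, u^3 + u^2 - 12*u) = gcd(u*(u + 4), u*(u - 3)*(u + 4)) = u^2 + 4*u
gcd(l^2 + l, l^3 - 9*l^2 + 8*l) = l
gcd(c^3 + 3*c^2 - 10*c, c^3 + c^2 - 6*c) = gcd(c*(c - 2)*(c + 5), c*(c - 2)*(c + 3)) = c^2 - 2*c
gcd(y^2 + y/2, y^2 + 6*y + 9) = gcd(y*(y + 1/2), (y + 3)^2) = 1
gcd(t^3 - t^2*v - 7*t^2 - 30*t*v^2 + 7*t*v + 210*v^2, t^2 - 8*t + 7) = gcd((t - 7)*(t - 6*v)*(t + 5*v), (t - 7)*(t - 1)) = t - 7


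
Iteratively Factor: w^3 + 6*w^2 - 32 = (w - 2)*(w^2 + 8*w + 16) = (w - 2)*(w + 4)*(w + 4)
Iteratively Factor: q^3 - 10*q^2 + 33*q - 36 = (q - 3)*(q^2 - 7*q + 12) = (q - 4)*(q - 3)*(q - 3)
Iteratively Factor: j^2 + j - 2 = (j - 1)*(j + 2)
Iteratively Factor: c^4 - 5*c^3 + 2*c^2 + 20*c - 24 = (c - 2)*(c^3 - 3*c^2 - 4*c + 12) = (c - 2)*(c + 2)*(c^2 - 5*c + 6) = (c - 2)^2*(c + 2)*(c - 3)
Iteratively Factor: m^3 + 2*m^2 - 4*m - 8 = (m + 2)*(m^2 - 4) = (m + 2)^2*(m - 2)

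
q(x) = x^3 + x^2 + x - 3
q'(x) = 3*x^2 + 2*x + 1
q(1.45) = 3.60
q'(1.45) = 10.21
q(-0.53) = -3.40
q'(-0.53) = 0.78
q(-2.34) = -12.68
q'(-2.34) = 12.75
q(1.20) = 1.37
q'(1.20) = 7.72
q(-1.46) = -5.44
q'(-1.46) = 4.47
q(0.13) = -2.85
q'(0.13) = 1.31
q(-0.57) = -3.43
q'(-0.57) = 0.83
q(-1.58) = -6.03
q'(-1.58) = 5.33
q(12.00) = 1881.00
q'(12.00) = 457.00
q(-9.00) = -660.00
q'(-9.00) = 226.00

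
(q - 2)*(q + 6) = q^2 + 4*q - 12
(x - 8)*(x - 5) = x^2 - 13*x + 40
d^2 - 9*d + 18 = (d - 6)*(d - 3)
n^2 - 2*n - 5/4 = (n - 5/2)*(n + 1/2)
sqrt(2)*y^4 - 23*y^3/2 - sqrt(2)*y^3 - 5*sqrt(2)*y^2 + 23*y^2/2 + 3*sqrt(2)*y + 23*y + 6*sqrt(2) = (y - 2)*(y + 1)*(y - 6*sqrt(2))*(sqrt(2)*y + 1/2)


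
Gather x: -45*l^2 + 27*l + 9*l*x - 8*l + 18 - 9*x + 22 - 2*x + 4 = -45*l^2 + 19*l + x*(9*l - 11) + 44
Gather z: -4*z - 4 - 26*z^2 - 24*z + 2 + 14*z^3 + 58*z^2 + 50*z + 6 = 14*z^3 + 32*z^2 + 22*z + 4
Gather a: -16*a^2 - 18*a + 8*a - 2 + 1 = -16*a^2 - 10*a - 1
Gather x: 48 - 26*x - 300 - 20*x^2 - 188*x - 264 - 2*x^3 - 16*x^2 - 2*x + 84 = -2*x^3 - 36*x^2 - 216*x - 432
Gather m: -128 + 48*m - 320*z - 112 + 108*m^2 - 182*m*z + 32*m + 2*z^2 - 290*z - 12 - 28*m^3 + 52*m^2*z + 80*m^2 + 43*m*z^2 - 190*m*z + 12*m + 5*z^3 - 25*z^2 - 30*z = -28*m^3 + m^2*(52*z + 188) + m*(43*z^2 - 372*z + 92) + 5*z^3 - 23*z^2 - 640*z - 252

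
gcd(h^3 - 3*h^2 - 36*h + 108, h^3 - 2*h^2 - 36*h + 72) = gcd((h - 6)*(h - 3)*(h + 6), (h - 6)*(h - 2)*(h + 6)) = h^2 - 36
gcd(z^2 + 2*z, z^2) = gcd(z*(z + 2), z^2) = z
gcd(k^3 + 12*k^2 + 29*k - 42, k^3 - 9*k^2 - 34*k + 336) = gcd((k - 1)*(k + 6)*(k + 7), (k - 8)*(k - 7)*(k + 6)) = k + 6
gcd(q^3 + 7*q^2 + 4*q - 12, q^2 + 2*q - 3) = q - 1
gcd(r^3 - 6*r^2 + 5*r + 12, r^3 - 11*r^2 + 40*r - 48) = r^2 - 7*r + 12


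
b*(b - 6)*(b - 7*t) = b^3 - 7*b^2*t - 6*b^2 + 42*b*t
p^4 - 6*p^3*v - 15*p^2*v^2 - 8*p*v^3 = p*(p - 8*v)*(p + v)^2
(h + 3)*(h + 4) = h^2 + 7*h + 12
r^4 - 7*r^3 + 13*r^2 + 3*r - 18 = (r - 3)^2*(r - 2)*(r + 1)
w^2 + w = w*(w + 1)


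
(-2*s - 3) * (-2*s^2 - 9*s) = 4*s^3 + 24*s^2 + 27*s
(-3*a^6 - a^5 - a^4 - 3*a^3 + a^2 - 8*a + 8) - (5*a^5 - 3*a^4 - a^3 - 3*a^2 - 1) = -3*a^6 - 6*a^5 + 2*a^4 - 2*a^3 + 4*a^2 - 8*a + 9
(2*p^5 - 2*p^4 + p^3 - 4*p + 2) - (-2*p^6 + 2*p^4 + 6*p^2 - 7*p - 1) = 2*p^6 + 2*p^5 - 4*p^4 + p^3 - 6*p^2 + 3*p + 3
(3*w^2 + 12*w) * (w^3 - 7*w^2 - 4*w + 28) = 3*w^5 - 9*w^4 - 96*w^3 + 36*w^2 + 336*w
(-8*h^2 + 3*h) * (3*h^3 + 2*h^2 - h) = -24*h^5 - 7*h^4 + 14*h^3 - 3*h^2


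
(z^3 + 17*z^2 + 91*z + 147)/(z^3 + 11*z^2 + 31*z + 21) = (z + 7)/(z + 1)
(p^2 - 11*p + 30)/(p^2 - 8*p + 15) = (p - 6)/(p - 3)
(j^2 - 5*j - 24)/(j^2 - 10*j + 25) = (j^2 - 5*j - 24)/(j^2 - 10*j + 25)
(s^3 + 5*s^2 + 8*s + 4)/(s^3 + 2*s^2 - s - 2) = (s + 2)/(s - 1)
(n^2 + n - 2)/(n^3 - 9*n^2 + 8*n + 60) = (n - 1)/(n^2 - 11*n + 30)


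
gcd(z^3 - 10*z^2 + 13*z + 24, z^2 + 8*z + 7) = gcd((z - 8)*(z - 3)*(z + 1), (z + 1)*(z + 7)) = z + 1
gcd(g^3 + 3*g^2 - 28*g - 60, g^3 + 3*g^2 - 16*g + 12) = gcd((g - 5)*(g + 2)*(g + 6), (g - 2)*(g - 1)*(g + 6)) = g + 6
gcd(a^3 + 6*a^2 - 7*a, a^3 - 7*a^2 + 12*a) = a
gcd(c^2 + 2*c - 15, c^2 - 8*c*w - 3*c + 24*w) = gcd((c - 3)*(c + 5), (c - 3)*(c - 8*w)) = c - 3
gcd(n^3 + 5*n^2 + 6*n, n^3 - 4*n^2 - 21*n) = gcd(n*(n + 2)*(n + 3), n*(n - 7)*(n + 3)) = n^2 + 3*n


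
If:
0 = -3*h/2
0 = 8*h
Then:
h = 0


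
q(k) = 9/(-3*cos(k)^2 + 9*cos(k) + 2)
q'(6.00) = -0.13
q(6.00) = 1.14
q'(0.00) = 0.00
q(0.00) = 1.12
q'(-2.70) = -0.75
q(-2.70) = -1.05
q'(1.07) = 1.52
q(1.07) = 1.60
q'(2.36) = 2.42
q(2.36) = -1.53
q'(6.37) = 0.04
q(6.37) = 1.13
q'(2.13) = 7.10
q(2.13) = -2.49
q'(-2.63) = -0.95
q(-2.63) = -1.11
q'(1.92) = 45.68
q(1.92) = -6.29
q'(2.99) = 0.21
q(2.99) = -0.92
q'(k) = 9*(-6*sin(k)*cos(k) + 9*sin(k))/(-3*cos(k)^2 + 9*cos(k) + 2)^2 = 27*(3 - 2*cos(k))*sin(k)/(-3*cos(k)^2 + 9*cos(k) + 2)^2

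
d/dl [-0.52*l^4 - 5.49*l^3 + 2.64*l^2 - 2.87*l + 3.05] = -2.08*l^3 - 16.47*l^2 + 5.28*l - 2.87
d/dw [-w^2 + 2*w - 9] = 2 - 2*w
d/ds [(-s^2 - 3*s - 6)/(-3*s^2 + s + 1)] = (-10*s^2 - 38*s + 3)/(9*s^4 - 6*s^3 - 5*s^2 + 2*s + 1)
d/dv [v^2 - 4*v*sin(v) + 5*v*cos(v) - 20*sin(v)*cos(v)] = -5*v*sin(v) - 4*v*cos(v) + 2*v - 4*sin(v) + 5*cos(v) - 20*cos(2*v)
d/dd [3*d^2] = 6*d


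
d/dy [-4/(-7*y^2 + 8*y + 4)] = 8*(4 - 7*y)/(-7*y^2 + 8*y + 4)^2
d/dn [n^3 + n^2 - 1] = n*(3*n + 2)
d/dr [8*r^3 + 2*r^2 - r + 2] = 24*r^2 + 4*r - 1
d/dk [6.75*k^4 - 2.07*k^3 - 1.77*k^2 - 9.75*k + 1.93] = 27.0*k^3 - 6.21*k^2 - 3.54*k - 9.75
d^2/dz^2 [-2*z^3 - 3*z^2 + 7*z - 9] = -12*z - 6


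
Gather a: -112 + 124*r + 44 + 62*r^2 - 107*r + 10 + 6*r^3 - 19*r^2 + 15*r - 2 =6*r^3 + 43*r^2 + 32*r - 60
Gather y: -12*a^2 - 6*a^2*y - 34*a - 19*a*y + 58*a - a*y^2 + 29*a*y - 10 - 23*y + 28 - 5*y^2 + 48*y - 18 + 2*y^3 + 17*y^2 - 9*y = -12*a^2 + 24*a + 2*y^3 + y^2*(12 - a) + y*(-6*a^2 + 10*a + 16)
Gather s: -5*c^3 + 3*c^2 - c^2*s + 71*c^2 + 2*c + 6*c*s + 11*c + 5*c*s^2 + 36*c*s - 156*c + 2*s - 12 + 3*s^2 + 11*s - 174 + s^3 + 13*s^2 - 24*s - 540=-5*c^3 + 74*c^2 - 143*c + s^3 + s^2*(5*c + 16) + s*(-c^2 + 42*c - 11) - 726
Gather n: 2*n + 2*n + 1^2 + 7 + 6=4*n + 14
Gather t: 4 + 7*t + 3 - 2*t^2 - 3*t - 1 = -2*t^2 + 4*t + 6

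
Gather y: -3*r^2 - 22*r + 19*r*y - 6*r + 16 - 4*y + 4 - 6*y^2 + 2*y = -3*r^2 - 28*r - 6*y^2 + y*(19*r - 2) + 20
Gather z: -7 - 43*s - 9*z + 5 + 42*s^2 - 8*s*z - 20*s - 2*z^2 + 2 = 42*s^2 - 63*s - 2*z^2 + z*(-8*s - 9)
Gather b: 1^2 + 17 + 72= 90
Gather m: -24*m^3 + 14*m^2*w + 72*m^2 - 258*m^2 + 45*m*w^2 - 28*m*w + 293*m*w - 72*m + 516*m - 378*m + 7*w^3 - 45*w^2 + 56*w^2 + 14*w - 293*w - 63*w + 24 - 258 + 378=-24*m^3 + m^2*(14*w - 186) + m*(45*w^2 + 265*w + 66) + 7*w^3 + 11*w^2 - 342*w + 144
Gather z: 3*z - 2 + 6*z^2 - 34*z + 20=6*z^2 - 31*z + 18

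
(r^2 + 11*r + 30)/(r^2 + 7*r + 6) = (r + 5)/(r + 1)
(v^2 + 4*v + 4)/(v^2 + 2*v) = (v + 2)/v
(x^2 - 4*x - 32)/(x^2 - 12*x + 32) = (x + 4)/(x - 4)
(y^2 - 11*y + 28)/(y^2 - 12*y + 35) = (y - 4)/(y - 5)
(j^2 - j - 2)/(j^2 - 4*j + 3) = (j^2 - j - 2)/(j^2 - 4*j + 3)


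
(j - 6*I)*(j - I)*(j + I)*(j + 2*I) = j^4 - 4*I*j^3 + 13*j^2 - 4*I*j + 12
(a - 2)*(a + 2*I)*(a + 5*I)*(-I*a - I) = -I*a^4 + 7*a^3 + I*a^3 - 7*a^2 + 12*I*a^2 - 14*a - 10*I*a - 20*I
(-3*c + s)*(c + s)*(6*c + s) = -18*c^3 - 15*c^2*s + 4*c*s^2 + s^3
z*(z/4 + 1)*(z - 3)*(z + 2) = z^4/4 + 3*z^3/4 - 5*z^2/2 - 6*z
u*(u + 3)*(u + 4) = u^3 + 7*u^2 + 12*u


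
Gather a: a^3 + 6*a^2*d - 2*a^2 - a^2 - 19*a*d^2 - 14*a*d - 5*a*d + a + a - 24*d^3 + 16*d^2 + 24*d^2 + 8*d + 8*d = a^3 + a^2*(6*d - 3) + a*(-19*d^2 - 19*d + 2) - 24*d^3 + 40*d^2 + 16*d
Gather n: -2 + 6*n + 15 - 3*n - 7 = 3*n + 6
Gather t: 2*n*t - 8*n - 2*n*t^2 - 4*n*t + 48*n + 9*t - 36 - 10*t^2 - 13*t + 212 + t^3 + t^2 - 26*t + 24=40*n + t^3 + t^2*(-2*n - 9) + t*(-2*n - 30) + 200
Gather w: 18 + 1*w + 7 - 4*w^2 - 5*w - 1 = -4*w^2 - 4*w + 24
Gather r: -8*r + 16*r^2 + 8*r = 16*r^2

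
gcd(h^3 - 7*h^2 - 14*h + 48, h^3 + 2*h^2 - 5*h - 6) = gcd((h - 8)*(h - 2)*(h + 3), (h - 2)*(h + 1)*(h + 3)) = h^2 + h - 6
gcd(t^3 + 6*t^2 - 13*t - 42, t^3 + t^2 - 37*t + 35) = t + 7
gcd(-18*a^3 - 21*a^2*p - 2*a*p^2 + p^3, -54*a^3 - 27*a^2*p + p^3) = -18*a^2 - 3*a*p + p^2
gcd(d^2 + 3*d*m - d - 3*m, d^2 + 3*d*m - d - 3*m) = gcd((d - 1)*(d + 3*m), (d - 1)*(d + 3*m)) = d^2 + 3*d*m - d - 3*m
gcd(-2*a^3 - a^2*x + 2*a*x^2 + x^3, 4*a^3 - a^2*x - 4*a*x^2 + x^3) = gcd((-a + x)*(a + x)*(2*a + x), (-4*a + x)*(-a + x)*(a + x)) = -a^2 + x^2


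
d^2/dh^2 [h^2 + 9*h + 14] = 2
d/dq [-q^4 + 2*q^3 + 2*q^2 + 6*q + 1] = -4*q^3 + 6*q^2 + 4*q + 6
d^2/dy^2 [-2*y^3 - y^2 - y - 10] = -12*y - 2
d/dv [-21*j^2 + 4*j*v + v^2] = 4*j + 2*v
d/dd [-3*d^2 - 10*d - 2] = -6*d - 10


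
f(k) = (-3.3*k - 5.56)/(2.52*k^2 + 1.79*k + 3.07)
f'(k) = (-5.04*k - 1.79)*(-3.3*k - 5.56)/(2.52*k^2 + 1.79*k + 3.07)^2 - 3.3/(2.52*k^2 + 1.79*k + 3.07)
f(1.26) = -1.04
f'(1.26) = 0.56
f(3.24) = -0.46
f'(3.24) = 0.14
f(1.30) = -1.02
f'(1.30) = 0.54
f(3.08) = -0.48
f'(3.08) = 0.16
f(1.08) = -1.15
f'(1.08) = 0.63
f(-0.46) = -1.45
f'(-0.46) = -1.46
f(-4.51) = 0.20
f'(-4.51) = 0.02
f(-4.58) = 0.20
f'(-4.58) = 0.02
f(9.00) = -0.16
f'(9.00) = 0.02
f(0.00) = -1.81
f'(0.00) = -0.02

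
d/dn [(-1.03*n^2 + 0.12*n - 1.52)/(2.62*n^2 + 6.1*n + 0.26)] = (-6.5974*n^2 + 7.4292*n + 9.3032)/(6.8644*n^4 + 31.964*n^3 + 38.5724*n^2 + 3.172*n + 0.0676)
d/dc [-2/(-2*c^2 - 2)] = -2*c/(c^2 + 1)^2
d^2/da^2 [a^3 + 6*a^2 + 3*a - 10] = 6*a + 12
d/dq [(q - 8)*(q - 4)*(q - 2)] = 3*q^2 - 28*q + 56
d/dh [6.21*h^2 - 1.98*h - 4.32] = 12.42*h - 1.98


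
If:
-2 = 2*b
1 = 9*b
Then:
No Solution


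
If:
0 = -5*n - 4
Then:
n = -4/5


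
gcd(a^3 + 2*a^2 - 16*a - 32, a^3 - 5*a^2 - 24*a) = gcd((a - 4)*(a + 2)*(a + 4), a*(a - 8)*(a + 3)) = 1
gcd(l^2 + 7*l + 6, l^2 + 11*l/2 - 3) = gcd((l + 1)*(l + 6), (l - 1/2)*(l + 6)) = l + 6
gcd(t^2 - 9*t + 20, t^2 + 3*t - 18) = 1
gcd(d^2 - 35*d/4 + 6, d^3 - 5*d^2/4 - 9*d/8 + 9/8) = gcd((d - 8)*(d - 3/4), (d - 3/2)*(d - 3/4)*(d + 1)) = d - 3/4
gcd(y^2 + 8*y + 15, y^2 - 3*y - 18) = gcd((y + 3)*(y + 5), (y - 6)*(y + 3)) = y + 3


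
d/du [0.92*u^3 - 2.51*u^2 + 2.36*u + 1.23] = 2.76*u^2 - 5.02*u + 2.36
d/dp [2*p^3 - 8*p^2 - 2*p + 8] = 6*p^2 - 16*p - 2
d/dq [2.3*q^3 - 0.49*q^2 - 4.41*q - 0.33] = 6.9*q^2 - 0.98*q - 4.41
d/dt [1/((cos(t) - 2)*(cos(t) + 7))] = (2*cos(t) + 5)*sin(t)/((cos(t) - 2)^2*(cos(t) + 7)^2)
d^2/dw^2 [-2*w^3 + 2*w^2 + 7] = 4 - 12*w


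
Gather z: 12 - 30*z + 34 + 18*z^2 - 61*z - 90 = 18*z^2 - 91*z - 44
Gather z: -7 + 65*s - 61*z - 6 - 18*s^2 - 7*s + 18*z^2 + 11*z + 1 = -18*s^2 + 58*s + 18*z^2 - 50*z - 12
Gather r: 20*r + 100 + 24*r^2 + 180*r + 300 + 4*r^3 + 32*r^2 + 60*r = 4*r^3 + 56*r^2 + 260*r + 400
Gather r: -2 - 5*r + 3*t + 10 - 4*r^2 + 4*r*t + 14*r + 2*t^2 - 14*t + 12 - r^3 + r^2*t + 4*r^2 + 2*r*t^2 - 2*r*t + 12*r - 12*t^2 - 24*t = -r^3 + r^2*t + r*(2*t^2 + 2*t + 21) - 10*t^2 - 35*t + 20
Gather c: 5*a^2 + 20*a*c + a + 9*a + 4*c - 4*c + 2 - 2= 5*a^2 + 20*a*c + 10*a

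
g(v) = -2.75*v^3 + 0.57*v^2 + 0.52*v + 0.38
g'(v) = -8.25*v^2 + 1.14*v + 0.52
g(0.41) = 0.50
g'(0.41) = -0.40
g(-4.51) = 261.90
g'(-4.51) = -172.43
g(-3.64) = 138.67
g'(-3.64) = -112.94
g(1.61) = -8.78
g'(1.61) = -19.03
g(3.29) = -89.67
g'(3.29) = -85.03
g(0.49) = 0.45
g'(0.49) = -0.90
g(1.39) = -5.18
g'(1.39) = -13.84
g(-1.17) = 4.96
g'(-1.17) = -12.11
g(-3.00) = 78.20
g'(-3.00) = -77.15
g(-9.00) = 2046.62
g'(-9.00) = -677.99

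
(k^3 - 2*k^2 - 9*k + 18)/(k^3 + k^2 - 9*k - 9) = (k - 2)/(k + 1)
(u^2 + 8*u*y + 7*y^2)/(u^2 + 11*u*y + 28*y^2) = (u + y)/(u + 4*y)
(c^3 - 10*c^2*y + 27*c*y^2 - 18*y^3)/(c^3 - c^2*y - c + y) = (c^2 - 9*c*y + 18*y^2)/(c^2 - 1)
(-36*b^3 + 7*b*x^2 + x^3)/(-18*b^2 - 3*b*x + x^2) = (-12*b^2 + 4*b*x + x^2)/(-6*b + x)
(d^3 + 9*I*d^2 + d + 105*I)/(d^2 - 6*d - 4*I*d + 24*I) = (d^3 + 9*I*d^2 + d + 105*I)/(d^2 - 6*d - 4*I*d + 24*I)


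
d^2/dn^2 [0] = 0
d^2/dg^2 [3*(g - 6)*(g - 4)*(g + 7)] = 18*g - 18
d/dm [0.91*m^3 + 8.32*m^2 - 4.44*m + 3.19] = 2.73*m^2 + 16.64*m - 4.44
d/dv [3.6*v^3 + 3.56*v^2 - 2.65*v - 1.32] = 10.8*v^2 + 7.12*v - 2.65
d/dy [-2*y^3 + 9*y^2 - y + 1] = -6*y^2 + 18*y - 1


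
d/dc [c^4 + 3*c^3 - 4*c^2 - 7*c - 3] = 4*c^3 + 9*c^2 - 8*c - 7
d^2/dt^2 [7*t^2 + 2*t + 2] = 14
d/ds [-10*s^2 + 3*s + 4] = 3 - 20*s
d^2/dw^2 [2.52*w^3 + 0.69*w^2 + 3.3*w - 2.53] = 15.12*w + 1.38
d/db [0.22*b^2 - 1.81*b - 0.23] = 0.44*b - 1.81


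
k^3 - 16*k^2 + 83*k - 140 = (k - 7)*(k - 5)*(k - 4)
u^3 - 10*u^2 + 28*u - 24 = (u - 6)*(u - 2)^2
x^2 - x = x*(x - 1)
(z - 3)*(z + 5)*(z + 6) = z^3 + 8*z^2 - 3*z - 90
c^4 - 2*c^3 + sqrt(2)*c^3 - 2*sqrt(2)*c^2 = c^2*(c - 2)*(c + sqrt(2))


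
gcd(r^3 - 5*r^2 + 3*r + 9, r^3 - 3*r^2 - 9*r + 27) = r^2 - 6*r + 9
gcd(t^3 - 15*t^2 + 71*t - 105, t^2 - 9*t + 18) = t - 3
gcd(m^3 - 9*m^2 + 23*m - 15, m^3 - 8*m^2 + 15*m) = m^2 - 8*m + 15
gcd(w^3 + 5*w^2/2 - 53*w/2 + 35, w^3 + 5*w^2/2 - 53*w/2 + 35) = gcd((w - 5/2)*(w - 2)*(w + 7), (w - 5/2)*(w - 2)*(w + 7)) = w^3 + 5*w^2/2 - 53*w/2 + 35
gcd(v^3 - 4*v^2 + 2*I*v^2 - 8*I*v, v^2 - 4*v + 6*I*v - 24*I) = v - 4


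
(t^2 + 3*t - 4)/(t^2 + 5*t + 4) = (t - 1)/(t + 1)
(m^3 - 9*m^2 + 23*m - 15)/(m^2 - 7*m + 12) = (m^2 - 6*m + 5)/(m - 4)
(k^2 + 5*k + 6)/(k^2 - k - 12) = (k + 2)/(k - 4)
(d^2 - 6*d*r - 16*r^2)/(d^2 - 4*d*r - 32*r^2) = (d + 2*r)/(d + 4*r)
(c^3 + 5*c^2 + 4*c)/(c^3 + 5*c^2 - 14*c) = (c^2 + 5*c + 4)/(c^2 + 5*c - 14)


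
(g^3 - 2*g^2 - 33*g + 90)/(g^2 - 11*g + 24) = (g^2 + g - 30)/(g - 8)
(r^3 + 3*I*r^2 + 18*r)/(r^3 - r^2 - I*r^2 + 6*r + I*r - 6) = r*(r + 6*I)/(r^2 + r*(-1 + 2*I) - 2*I)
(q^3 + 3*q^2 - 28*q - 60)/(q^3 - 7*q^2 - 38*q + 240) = (q + 2)/(q - 8)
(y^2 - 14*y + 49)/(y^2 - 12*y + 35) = (y - 7)/(y - 5)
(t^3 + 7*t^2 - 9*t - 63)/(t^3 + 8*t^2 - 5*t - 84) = (t + 3)/(t + 4)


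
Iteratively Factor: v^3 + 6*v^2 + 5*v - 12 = (v + 3)*(v^2 + 3*v - 4) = (v + 3)*(v + 4)*(v - 1)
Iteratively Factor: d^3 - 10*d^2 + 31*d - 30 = (d - 5)*(d^2 - 5*d + 6) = (d - 5)*(d - 3)*(d - 2)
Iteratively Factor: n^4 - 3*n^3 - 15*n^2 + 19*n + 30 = (n - 5)*(n^3 + 2*n^2 - 5*n - 6) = (n - 5)*(n + 3)*(n^2 - n - 2) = (n - 5)*(n + 1)*(n + 3)*(n - 2)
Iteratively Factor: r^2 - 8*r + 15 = (r - 5)*(r - 3)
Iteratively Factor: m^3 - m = (m)*(m^2 - 1) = m*(m - 1)*(m + 1)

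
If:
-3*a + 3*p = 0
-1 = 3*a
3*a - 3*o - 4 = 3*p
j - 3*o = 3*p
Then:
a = -1/3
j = -5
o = -4/3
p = -1/3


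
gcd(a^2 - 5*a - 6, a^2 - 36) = a - 6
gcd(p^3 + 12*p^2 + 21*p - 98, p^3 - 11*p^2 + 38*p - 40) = p - 2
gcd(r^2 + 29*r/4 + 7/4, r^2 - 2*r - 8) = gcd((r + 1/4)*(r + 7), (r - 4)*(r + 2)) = 1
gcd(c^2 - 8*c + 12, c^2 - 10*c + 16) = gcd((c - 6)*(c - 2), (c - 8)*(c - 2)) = c - 2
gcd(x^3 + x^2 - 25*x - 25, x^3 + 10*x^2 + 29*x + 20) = x^2 + 6*x + 5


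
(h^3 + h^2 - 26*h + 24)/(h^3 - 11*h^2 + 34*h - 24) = (h + 6)/(h - 6)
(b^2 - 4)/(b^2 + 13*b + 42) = (b^2 - 4)/(b^2 + 13*b + 42)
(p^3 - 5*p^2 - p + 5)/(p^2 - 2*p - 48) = (-p^3 + 5*p^2 + p - 5)/(-p^2 + 2*p + 48)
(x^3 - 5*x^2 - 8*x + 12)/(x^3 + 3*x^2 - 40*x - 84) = (x - 1)/(x + 7)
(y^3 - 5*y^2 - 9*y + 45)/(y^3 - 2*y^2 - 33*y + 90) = (y + 3)/(y + 6)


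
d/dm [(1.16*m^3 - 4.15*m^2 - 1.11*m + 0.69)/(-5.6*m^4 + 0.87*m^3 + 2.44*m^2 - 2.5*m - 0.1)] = (6.496*m^6 - 46.48*m^5 - 12.2071*m^4 + 11.5874*m^3 + 10.9345*m^2 - 2.5372*m + 1.836)/(31.36*m^8 - 9.744*m^7 - 26.5711*m^6 + 32.2456*m^5 + 2.7236*m^4 - 12.374*m^3 + 5.762*m^2 + 0.5*m + 0.01)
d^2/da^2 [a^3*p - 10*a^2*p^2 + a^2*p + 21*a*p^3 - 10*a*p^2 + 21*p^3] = 2*p*(3*a - 10*p + 1)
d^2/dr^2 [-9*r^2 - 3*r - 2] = -18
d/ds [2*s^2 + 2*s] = 4*s + 2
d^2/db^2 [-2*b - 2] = 0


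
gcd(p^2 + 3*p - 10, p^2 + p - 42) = 1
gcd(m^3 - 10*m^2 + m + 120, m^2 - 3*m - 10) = m - 5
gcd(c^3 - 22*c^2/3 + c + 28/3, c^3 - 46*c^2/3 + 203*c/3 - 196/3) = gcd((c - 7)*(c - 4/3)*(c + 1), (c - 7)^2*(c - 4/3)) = c^2 - 25*c/3 + 28/3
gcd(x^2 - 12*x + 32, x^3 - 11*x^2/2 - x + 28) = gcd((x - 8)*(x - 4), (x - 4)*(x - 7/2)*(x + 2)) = x - 4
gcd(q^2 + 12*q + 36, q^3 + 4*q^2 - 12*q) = q + 6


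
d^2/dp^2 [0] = 0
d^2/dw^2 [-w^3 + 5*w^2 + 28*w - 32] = 10 - 6*w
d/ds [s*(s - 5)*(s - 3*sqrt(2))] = 3*s^2 - 10*s - 6*sqrt(2)*s + 15*sqrt(2)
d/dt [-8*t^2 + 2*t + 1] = 2 - 16*t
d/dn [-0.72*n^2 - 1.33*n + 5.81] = -1.44*n - 1.33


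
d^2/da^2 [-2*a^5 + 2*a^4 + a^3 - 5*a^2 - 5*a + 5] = -40*a^3 + 24*a^2 + 6*a - 10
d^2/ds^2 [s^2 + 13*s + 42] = 2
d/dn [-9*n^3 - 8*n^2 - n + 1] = -27*n^2 - 16*n - 1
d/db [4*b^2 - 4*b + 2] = 8*b - 4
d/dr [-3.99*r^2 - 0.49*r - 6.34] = -7.98*r - 0.49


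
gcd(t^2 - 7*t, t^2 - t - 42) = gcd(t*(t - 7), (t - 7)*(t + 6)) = t - 7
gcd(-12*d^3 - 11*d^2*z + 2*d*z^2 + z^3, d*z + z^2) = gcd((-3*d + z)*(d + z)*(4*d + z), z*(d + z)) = d + z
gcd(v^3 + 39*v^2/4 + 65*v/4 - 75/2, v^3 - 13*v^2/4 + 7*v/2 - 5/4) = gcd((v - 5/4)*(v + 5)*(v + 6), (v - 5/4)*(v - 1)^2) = v - 5/4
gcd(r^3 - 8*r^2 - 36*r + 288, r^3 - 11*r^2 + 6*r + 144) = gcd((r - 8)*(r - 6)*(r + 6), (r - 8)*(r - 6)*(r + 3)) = r^2 - 14*r + 48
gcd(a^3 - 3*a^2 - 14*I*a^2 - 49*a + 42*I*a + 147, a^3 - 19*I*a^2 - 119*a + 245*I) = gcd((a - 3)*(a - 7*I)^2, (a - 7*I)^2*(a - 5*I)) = a^2 - 14*I*a - 49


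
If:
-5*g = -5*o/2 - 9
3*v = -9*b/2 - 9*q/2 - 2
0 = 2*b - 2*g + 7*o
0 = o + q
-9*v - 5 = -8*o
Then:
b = 3/20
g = 83/40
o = 11/20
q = -11/20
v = -1/15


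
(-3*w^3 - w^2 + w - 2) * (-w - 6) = 3*w^4 + 19*w^3 + 5*w^2 - 4*w + 12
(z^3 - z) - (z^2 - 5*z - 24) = z^3 - z^2 + 4*z + 24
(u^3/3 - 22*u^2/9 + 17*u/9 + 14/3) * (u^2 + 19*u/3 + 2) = u^5/3 - u^4/3 - 349*u^3/27 + 317*u^2/27 + 100*u/3 + 28/3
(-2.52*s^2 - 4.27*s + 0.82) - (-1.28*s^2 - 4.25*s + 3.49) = -1.24*s^2 - 0.0199999999999996*s - 2.67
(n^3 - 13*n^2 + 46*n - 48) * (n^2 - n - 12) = n^5 - 14*n^4 + 47*n^3 + 62*n^2 - 504*n + 576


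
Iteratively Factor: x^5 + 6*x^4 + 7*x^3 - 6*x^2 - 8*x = (x + 1)*(x^4 + 5*x^3 + 2*x^2 - 8*x) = (x + 1)*(x + 2)*(x^3 + 3*x^2 - 4*x) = x*(x + 1)*(x + 2)*(x^2 + 3*x - 4) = x*(x + 1)*(x + 2)*(x + 4)*(x - 1)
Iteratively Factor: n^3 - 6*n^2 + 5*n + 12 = (n - 4)*(n^2 - 2*n - 3) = (n - 4)*(n - 3)*(n + 1)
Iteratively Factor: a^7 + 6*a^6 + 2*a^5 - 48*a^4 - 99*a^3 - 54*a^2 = (a - 3)*(a^6 + 9*a^5 + 29*a^4 + 39*a^3 + 18*a^2) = (a - 3)*(a + 1)*(a^5 + 8*a^4 + 21*a^3 + 18*a^2) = (a - 3)*(a + 1)*(a + 2)*(a^4 + 6*a^3 + 9*a^2) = a*(a - 3)*(a + 1)*(a + 2)*(a^3 + 6*a^2 + 9*a) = a*(a - 3)*(a + 1)*(a + 2)*(a + 3)*(a^2 + 3*a) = a^2*(a - 3)*(a + 1)*(a + 2)*(a + 3)*(a + 3)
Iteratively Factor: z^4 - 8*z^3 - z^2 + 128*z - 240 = (z - 4)*(z^3 - 4*z^2 - 17*z + 60) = (z - 5)*(z - 4)*(z^2 + z - 12) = (z - 5)*(z - 4)*(z + 4)*(z - 3)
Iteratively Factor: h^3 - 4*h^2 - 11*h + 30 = (h + 3)*(h^2 - 7*h + 10) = (h - 2)*(h + 3)*(h - 5)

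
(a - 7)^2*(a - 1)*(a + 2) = a^4 - 13*a^3 + 33*a^2 + 77*a - 98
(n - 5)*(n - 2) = n^2 - 7*n + 10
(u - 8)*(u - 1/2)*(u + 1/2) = u^3 - 8*u^2 - u/4 + 2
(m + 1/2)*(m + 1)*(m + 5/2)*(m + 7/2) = m^4 + 15*m^3/2 + 73*m^2/4 + 129*m/8 + 35/8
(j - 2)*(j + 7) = j^2 + 5*j - 14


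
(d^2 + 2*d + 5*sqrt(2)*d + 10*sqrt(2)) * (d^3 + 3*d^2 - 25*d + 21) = d^5 + 5*d^4 + 5*sqrt(2)*d^4 - 19*d^3 + 25*sqrt(2)*d^3 - 95*sqrt(2)*d^2 - 29*d^2 - 145*sqrt(2)*d + 42*d + 210*sqrt(2)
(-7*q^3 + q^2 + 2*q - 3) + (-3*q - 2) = -7*q^3 + q^2 - q - 5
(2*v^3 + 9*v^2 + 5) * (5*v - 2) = 10*v^4 + 41*v^3 - 18*v^2 + 25*v - 10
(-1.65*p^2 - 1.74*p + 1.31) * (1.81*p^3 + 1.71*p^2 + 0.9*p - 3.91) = -2.9865*p^5 - 5.9709*p^4 - 2.0893*p^3 + 7.1256*p^2 + 7.9824*p - 5.1221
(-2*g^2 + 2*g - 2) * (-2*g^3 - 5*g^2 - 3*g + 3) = 4*g^5 + 6*g^4 - 2*g^2 + 12*g - 6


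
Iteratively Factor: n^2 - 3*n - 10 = (n + 2)*(n - 5)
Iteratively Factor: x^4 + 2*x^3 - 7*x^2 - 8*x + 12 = (x + 3)*(x^3 - x^2 - 4*x + 4) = (x - 2)*(x + 3)*(x^2 + x - 2) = (x - 2)*(x + 2)*(x + 3)*(x - 1)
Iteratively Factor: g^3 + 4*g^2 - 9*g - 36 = (g - 3)*(g^2 + 7*g + 12) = (g - 3)*(g + 3)*(g + 4)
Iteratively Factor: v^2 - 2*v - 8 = (v + 2)*(v - 4)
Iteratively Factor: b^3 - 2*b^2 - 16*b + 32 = (b - 4)*(b^2 + 2*b - 8) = (b - 4)*(b + 4)*(b - 2)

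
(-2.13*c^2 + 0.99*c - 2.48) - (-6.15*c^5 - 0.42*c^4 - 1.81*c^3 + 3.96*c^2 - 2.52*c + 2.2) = 6.15*c^5 + 0.42*c^4 + 1.81*c^3 - 6.09*c^2 + 3.51*c - 4.68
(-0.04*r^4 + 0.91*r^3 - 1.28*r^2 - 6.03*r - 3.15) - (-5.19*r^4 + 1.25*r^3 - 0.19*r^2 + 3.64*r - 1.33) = 5.15*r^4 - 0.34*r^3 - 1.09*r^2 - 9.67*r - 1.82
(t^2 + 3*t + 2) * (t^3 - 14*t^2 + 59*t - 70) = t^5 - 11*t^4 + 19*t^3 + 79*t^2 - 92*t - 140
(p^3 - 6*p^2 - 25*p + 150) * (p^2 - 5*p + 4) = p^5 - 11*p^4 + 9*p^3 + 251*p^2 - 850*p + 600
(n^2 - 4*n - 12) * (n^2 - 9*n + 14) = n^4 - 13*n^3 + 38*n^2 + 52*n - 168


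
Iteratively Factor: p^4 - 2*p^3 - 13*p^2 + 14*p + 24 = (p - 4)*(p^3 + 2*p^2 - 5*p - 6) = (p - 4)*(p + 3)*(p^2 - p - 2) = (p - 4)*(p + 1)*(p + 3)*(p - 2)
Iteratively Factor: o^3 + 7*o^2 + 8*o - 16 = (o + 4)*(o^2 + 3*o - 4) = (o + 4)^2*(o - 1)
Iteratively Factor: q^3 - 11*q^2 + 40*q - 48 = (q - 3)*(q^2 - 8*q + 16) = (q - 4)*(q - 3)*(q - 4)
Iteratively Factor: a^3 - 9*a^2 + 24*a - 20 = (a - 5)*(a^2 - 4*a + 4) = (a - 5)*(a - 2)*(a - 2)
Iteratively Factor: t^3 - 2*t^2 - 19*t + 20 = (t - 5)*(t^2 + 3*t - 4) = (t - 5)*(t + 4)*(t - 1)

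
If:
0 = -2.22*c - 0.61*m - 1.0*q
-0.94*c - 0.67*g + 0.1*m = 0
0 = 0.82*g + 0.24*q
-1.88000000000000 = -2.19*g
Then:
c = -0.07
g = 0.86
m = 5.07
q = -2.93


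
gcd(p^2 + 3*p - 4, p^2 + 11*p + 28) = p + 4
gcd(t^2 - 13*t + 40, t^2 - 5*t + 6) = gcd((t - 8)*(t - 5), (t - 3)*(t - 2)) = 1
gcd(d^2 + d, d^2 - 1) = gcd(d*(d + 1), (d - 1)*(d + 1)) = d + 1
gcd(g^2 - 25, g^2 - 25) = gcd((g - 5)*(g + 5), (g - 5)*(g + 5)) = g^2 - 25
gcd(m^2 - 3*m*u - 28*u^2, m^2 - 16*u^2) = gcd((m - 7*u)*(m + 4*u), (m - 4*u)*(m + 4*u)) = m + 4*u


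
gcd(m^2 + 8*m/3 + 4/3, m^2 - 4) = m + 2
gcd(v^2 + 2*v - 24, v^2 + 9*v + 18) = v + 6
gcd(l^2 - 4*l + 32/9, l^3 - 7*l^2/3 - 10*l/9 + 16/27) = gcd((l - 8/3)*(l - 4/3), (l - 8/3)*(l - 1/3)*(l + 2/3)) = l - 8/3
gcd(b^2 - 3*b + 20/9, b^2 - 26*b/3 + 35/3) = b - 5/3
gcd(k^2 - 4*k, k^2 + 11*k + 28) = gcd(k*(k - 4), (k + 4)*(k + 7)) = 1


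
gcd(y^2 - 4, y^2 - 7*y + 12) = 1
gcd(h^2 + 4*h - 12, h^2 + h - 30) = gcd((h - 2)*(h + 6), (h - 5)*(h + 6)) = h + 6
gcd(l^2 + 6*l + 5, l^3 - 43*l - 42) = l + 1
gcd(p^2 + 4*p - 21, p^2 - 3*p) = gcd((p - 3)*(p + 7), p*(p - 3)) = p - 3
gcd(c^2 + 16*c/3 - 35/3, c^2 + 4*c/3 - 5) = c - 5/3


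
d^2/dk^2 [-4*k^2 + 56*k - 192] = -8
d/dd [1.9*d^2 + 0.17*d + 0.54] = 3.8*d + 0.17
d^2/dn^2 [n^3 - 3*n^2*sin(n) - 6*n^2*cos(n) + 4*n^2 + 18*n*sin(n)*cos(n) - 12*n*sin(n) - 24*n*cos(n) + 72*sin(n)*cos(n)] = 3*n^2*sin(n) + 6*n^2*cos(n) + 36*n*sin(n) - 36*n*sin(2*n) + 12*n*cos(n) + 6*n + 42*sin(n) - 144*sin(2*n) - 36*cos(n) + 36*cos(2*n) + 8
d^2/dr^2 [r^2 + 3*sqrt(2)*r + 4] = 2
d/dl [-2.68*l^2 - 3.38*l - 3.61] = -5.36*l - 3.38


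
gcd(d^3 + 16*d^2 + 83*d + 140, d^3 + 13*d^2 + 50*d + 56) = d^2 + 11*d + 28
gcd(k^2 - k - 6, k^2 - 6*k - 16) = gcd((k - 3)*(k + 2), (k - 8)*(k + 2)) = k + 2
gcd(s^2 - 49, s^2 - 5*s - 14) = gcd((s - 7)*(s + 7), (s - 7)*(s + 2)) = s - 7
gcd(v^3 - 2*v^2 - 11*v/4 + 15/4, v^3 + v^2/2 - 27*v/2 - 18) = v + 3/2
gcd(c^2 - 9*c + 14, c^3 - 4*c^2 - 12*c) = 1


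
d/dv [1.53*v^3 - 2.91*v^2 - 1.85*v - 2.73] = 4.59*v^2 - 5.82*v - 1.85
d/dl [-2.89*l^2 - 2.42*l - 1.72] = -5.78*l - 2.42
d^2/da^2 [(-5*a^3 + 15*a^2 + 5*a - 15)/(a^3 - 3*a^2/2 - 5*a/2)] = 60*(2*a^3 - 12*a^2 + 30*a - 25)/(a^3*(8*a^3 - 60*a^2 + 150*a - 125))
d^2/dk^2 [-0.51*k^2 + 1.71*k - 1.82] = -1.02000000000000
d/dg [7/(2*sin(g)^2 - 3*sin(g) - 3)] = 7*(3 - 4*sin(g))*cos(g)/(3*sin(g) + cos(2*g) + 2)^2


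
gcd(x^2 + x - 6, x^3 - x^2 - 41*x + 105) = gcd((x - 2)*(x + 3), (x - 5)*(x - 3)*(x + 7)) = 1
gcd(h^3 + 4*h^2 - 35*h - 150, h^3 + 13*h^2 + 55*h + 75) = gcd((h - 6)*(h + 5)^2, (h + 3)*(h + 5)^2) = h^2 + 10*h + 25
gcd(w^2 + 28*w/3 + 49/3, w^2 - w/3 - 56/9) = w + 7/3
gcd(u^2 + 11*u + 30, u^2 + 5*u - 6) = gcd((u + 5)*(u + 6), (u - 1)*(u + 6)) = u + 6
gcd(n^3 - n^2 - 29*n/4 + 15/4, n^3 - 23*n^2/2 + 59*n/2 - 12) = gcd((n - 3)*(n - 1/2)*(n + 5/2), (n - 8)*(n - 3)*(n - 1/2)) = n^2 - 7*n/2 + 3/2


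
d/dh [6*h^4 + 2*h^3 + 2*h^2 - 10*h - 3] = 24*h^3 + 6*h^2 + 4*h - 10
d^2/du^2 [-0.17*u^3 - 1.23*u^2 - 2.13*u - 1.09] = -1.02*u - 2.46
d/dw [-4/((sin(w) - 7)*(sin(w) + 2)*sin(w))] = 4*(3*cos(w) - 10/tan(w) - 14*cos(w)/sin(w)^2)/((sin(w) - 7)^2*(sin(w) + 2)^2)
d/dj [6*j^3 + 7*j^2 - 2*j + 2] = 18*j^2 + 14*j - 2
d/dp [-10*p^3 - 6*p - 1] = -30*p^2 - 6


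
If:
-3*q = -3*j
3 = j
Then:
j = 3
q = 3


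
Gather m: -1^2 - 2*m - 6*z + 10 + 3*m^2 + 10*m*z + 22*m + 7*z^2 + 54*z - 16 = 3*m^2 + m*(10*z + 20) + 7*z^2 + 48*z - 7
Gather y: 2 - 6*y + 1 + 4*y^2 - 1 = 4*y^2 - 6*y + 2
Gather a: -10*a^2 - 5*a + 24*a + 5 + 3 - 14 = -10*a^2 + 19*a - 6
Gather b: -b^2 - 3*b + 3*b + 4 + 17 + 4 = 25 - b^2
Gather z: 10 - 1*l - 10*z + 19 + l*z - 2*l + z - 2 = -3*l + z*(l - 9) + 27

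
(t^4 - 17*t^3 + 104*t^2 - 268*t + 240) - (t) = t^4 - 17*t^3 + 104*t^2 - 269*t + 240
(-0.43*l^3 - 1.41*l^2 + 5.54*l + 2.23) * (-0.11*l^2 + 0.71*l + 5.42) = 0.0473*l^5 - 0.1502*l^4 - 3.9411*l^3 - 3.9541*l^2 + 31.6101*l + 12.0866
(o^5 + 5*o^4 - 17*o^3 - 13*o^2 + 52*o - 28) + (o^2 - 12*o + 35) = o^5 + 5*o^4 - 17*o^3 - 12*o^2 + 40*o + 7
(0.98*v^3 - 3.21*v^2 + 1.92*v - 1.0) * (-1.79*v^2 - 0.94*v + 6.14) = -1.7542*v^5 + 4.8247*v^4 + 5.5978*v^3 - 19.7242*v^2 + 12.7288*v - 6.14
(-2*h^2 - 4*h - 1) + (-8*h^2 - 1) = -10*h^2 - 4*h - 2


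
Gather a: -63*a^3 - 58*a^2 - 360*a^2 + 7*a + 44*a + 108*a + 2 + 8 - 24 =-63*a^3 - 418*a^2 + 159*a - 14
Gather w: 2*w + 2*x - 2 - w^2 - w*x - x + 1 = -w^2 + w*(2 - x) + x - 1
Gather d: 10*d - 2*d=8*d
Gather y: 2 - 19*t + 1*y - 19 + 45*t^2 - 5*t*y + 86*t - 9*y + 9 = 45*t^2 + 67*t + y*(-5*t - 8) - 8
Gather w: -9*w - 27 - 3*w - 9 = -12*w - 36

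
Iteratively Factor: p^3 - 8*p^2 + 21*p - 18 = (p - 2)*(p^2 - 6*p + 9) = (p - 3)*(p - 2)*(p - 3)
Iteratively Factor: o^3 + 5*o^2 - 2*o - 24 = (o + 3)*(o^2 + 2*o - 8) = (o - 2)*(o + 3)*(o + 4)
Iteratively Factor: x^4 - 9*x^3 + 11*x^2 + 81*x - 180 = (x - 4)*(x^3 - 5*x^2 - 9*x + 45) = (x - 4)*(x + 3)*(x^2 - 8*x + 15) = (x - 5)*(x - 4)*(x + 3)*(x - 3)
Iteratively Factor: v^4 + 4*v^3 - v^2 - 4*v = (v + 4)*(v^3 - v) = (v - 1)*(v + 4)*(v^2 + v) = (v - 1)*(v + 1)*(v + 4)*(v)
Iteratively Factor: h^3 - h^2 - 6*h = (h)*(h^2 - h - 6) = h*(h - 3)*(h + 2)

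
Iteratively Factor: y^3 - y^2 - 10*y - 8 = (y + 1)*(y^2 - 2*y - 8) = (y + 1)*(y + 2)*(y - 4)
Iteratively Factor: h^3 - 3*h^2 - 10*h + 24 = (h - 4)*(h^2 + h - 6) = (h - 4)*(h + 3)*(h - 2)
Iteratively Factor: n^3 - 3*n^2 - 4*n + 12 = (n - 2)*(n^2 - n - 6) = (n - 2)*(n + 2)*(n - 3)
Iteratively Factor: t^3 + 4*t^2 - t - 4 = (t + 4)*(t^2 - 1) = (t - 1)*(t + 4)*(t + 1)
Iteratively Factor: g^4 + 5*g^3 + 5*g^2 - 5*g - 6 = (g + 1)*(g^3 + 4*g^2 + g - 6) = (g + 1)*(g + 3)*(g^2 + g - 2) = (g + 1)*(g + 2)*(g + 3)*(g - 1)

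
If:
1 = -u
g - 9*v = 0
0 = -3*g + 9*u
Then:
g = -3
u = -1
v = -1/3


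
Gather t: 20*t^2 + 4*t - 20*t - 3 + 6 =20*t^2 - 16*t + 3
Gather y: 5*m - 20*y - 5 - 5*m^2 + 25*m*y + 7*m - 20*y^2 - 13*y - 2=-5*m^2 + 12*m - 20*y^2 + y*(25*m - 33) - 7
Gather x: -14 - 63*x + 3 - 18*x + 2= -81*x - 9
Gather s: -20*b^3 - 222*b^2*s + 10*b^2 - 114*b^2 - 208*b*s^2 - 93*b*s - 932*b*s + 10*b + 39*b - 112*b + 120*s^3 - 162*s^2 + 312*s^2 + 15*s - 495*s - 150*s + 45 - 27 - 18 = -20*b^3 - 104*b^2 - 63*b + 120*s^3 + s^2*(150 - 208*b) + s*(-222*b^2 - 1025*b - 630)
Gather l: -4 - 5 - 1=-10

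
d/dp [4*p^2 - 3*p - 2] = 8*p - 3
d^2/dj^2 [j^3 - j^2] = 6*j - 2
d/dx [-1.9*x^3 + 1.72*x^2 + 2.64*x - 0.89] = -5.7*x^2 + 3.44*x + 2.64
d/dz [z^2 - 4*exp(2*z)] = 2*z - 8*exp(2*z)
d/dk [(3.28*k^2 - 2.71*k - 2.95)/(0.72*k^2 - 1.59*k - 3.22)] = (-3.264*k^2 - 16.8752*k + 4.0357)/(0.5184*k^4 - 2.2896*k^3 - 2.1087*k^2 + 10.2396*k + 10.3684)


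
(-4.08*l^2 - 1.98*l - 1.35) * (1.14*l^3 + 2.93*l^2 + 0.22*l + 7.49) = -4.6512*l^5 - 14.2116*l^4 - 8.238*l^3 - 34.9503*l^2 - 15.1272*l - 10.1115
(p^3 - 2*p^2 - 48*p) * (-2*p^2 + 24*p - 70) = -2*p^5 + 28*p^4 - 22*p^3 - 1012*p^2 + 3360*p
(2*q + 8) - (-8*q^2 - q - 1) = 8*q^2 + 3*q + 9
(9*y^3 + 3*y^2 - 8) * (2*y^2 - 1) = 18*y^5 + 6*y^4 - 9*y^3 - 19*y^2 + 8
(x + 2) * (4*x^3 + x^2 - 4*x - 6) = 4*x^4 + 9*x^3 - 2*x^2 - 14*x - 12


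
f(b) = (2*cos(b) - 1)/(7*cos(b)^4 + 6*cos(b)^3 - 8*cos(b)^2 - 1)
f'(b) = (2*cos(b) - 1)*(28*sin(b)*cos(b)^3 + 18*sin(b)*cos(b)^2 - 16*sin(b)*cos(b))/(7*cos(b)^4 + 6*cos(b)^3 - 8*cos(b)^2 - 1)^2 - 2*sin(b)/(7*cos(b)^4 + 6*cos(b)^3 - 8*cos(b)^2 - 1)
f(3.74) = 0.40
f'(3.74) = 0.16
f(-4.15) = 0.57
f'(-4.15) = -0.79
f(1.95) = 0.77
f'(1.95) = -1.37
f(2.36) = 0.45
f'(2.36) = -0.35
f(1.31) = 0.35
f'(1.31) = 1.97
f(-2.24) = 0.50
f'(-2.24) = 0.54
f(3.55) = 0.38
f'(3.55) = 0.06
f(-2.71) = 0.38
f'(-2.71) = 0.07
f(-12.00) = 1.50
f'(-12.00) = 26.03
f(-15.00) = 0.43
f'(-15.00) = 0.26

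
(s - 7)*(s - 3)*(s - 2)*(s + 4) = s^4 - 8*s^3 - 7*s^2 + 122*s - 168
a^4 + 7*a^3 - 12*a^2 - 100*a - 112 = (a - 4)*(a + 2)^2*(a + 7)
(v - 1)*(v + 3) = v^2 + 2*v - 3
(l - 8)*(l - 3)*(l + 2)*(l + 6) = l^4 - 3*l^3 - 52*l^2 + 60*l + 288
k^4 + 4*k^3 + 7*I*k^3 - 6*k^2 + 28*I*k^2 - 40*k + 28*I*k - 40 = (k + 2)^2*(k + 2*I)*(k + 5*I)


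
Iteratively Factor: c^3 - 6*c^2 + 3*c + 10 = (c - 2)*(c^2 - 4*c - 5) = (c - 2)*(c + 1)*(c - 5)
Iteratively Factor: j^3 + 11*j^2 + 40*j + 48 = (j + 3)*(j^2 + 8*j + 16) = (j + 3)*(j + 4)*(j + 4)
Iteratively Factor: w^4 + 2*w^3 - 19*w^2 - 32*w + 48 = (w - 1)*(w^3 + 3*w^2 - 16*w - 48) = (w - 1)*(w + 3)*(w^2 - 16) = (w - 4)*(w - 1)*(w + 3)*(w + 4)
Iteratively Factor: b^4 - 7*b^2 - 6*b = (b - 3)*(b^3 + 3*b^2 + 2*b) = (b - 3)*(b + 1)*(b^2 + 2*b) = (b - 3)*(b + 1)*(b + 2)*(b)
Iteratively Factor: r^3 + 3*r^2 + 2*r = (r + 2)*(r^2 + r) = (r + 1)*(r + 2)*(r)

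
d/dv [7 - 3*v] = -3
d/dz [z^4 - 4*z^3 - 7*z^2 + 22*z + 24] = 4*z^3 - 12*z^2 - 14*z + 22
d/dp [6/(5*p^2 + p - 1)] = 6*(-10*p - 1)/(5*p^2 + p - 1)^2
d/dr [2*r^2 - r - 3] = 4*r - 1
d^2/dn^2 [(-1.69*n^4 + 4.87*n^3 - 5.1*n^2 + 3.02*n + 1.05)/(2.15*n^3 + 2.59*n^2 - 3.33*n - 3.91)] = (5.6843418860808e-14*n^7 - 148.259178*n^6 + 295.172838*n^5 + 421.5852*n^4 - 656.311956*n^3 + 62.335098*n^2 + 628.84305*n - 190.028052)/(9.938375*n^9 + 35.916825*n^8 - 2.91153000000001*n^7 - 148.106576*n^6 - 126.127524*n^5 + 175.43661*n^4 + 264.01767*n^3 - 11.28426*n^2 - 152.728119*n - 59.776471)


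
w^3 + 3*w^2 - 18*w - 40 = (w - 4)*(w + 2)*(w + 5)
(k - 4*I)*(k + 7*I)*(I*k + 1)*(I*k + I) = -k^4 - k^3 - 2*I*k^3 - 31*k^2 - 2*I*k^2 - 31*k + 28*I*k + 28*I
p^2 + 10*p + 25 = (p + 5)^2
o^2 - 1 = (o - 1)*(o + 1)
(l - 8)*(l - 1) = l^2 - 9*l + 8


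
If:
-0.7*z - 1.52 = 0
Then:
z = -2.17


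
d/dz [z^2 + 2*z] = 2*z + 2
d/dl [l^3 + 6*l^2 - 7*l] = 3*l^2 + 12*l - 7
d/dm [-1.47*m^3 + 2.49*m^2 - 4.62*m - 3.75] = -4.41*m^2 + 4.98*m - 4.62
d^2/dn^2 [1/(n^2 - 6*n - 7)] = 2*(n^2 - 6*n - 4*(n - 3)^2 - 7)/(-n^2 + 6*n + 7)^3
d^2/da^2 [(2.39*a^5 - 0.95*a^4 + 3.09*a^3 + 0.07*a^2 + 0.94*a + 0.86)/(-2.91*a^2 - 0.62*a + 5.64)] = (-121.432554*a^7 - 52.903218*a^6 + 705.320796*a^5 + 159.36096*a^4 - 1693.121904*a^3 + 376.871508*a^2 - 691.625592*a - 39.917824)/(24.642171*a^6 + 15.750666*a^5 - 139.92444*a^4 - 60.8158*a^3 + 271.19376*a^2 + 59.165856*a - 179.406144)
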